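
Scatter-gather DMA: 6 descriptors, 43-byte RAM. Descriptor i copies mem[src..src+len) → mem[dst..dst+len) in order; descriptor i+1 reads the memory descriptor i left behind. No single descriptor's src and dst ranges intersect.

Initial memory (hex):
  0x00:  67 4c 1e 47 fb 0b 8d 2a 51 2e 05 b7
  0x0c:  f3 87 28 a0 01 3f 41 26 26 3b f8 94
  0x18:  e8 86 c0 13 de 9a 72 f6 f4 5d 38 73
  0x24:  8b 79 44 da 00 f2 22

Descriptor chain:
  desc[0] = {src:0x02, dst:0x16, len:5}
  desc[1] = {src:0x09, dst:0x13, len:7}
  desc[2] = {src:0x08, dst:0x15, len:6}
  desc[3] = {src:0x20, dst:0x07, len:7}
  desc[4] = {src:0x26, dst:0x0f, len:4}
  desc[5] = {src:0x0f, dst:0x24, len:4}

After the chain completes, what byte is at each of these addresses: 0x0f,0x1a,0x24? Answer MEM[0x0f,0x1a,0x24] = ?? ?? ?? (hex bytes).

#0 dst[0x16+5] := {0x1e,0x47,0xfb,0x0b,0x8d}
#1 dst[0x13+7] := {0x2e,0x05,0xb7,0xf3,0x87,0x28,0xa0}
#2 dst[0x15+6] := {0x51,0x2e,0x05,0xb7,0xf3,0x87}
#3 dst[0x07+7] := {0xf4,0x5d,0x38,0x73,0x8b,0x79,0x44}
#4 dst[0x0f+4] := {0x44,0xda,0x00,0xf2}
#5 dst[0x24+4] := {0x44,0xda,0x00,0xf2}
query mem[0x0f]=0x44, mem[0x1a]=0x87, mem[0x24]=0x44

MEM[0x0f,0x1a,0x24] = 44 87 44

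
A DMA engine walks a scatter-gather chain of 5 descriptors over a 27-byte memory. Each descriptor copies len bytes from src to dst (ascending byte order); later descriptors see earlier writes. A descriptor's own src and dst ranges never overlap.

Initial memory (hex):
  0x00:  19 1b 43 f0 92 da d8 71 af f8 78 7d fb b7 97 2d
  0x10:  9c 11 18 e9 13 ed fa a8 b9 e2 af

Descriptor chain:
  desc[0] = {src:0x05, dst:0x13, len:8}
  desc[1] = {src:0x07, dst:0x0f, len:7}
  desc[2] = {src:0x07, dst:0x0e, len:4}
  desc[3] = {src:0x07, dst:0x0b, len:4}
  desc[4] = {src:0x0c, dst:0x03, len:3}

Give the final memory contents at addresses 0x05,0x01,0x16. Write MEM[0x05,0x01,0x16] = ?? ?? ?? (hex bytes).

MEM[0x05,0x01,0x16] = 78 1b af

[0] 0x05->0x13 len=8 : da d8 71 af f8 78 7d fb
[1] 0x07->0x0f len=7 : 71 af f8 78 7d fb b7
[2] 0x07->0x0e len=4 : 71 af f8 78
[3] 0x07->0x0b len=4 : 71 af f8 78
[4] 0x0c->0x03 len=3 : af f8 78
query mem[0x05]=0x78, mem[0x01]=0x1b, mem[0x16]=0xaf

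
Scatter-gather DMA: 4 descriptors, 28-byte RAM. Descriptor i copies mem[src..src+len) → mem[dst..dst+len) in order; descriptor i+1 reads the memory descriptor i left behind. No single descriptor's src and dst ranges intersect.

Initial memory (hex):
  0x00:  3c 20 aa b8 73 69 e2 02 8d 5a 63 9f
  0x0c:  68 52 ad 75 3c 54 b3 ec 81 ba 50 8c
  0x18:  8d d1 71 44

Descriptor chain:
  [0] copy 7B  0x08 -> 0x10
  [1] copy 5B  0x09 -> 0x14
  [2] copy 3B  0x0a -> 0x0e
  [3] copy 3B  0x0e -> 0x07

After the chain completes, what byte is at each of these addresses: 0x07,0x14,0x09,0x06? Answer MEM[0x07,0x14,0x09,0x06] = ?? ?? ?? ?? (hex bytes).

  after D0: wrote 7B at 0x10 = 8d5a639f6852ad
  after D1: wrote 5B at 0x14 = 5a639f6852
  after D2: wrote 3B at 0x0e = 639f68
  after D3: wrote 3B at 0x07 = 639f68
query mem[0x07]=0x63, mem[0x14]=0x5a, mem[0x09]=0x68, mem[0x06]=0xe2

MEM[0x07,0x14,0x09,0x06] = 63 5a 68 e2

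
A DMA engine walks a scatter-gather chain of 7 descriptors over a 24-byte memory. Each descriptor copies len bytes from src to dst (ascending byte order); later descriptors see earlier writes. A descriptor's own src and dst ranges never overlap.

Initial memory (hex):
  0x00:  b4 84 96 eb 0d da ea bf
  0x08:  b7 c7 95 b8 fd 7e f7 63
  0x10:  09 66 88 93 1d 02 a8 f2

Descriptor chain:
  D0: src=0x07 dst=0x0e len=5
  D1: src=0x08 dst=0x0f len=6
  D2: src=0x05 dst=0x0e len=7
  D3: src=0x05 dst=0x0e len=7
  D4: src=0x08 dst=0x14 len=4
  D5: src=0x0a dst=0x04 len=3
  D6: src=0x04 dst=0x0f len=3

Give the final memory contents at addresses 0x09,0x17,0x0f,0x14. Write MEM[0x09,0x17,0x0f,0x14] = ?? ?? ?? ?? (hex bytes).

[0] 0x07->0x0e len=5 : bf b7 c7 95 b8
[1] 0x08->0x0f len=6 : b7 c7 95 b8 fd 7e
[2] 0x05->0x0e len=7 : da ea bf b7 c7 95 b8
[3] 0x05->0x0e len=7 : da ea bf b7 c7 95 b8
[4] 0x08->0x14 len=4 : b7 c7 95 b8
[5] 0x0a->0x04 len=3 : 95 b8 fd
[6] 0x04->0x0f len=3 : 95 b8 fd
query mem[0x09]=0xc7, mem[0x17]=0xb8, mem[0x0f]=0x95, mem[0x14]=0xb7

MEM[0x09,0x17,0x0f,0x14] = c7 b8 95 b7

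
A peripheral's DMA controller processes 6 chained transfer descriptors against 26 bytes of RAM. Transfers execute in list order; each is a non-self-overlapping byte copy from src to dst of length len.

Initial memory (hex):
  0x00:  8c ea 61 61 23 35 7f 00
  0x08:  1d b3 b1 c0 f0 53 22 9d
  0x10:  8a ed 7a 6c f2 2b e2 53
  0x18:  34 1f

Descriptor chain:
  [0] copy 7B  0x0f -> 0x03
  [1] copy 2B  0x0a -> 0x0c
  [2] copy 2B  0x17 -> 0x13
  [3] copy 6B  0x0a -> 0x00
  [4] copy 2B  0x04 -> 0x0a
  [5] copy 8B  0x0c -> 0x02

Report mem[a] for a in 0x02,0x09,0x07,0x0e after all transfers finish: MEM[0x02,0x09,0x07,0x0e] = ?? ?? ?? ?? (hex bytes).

[0] 0x0f->0x03 len=7 : 9d 8a ed 7a 6c f2 2b
[1] 0x0a->0x0c len=2 : b1 c0
[2] 0x17->0x13 len=2 : 53 34
[3] 0x0a->0x00 len=6 : b1 c0 b1 c0 22 9d
[4] 0x04->0x0a len=2 : 22 9d
[5] 0x0c->0x02 len=8 : b1 c0 22 9d 8a ed 7a 53
query mem[0x02]=0xb1, mem[0x09]=0x53, mem[0x07]=0xed, mem[0x0e]=0x22

MEM[0x02,0x09,0x07,0x0e] = b1 53 ed 22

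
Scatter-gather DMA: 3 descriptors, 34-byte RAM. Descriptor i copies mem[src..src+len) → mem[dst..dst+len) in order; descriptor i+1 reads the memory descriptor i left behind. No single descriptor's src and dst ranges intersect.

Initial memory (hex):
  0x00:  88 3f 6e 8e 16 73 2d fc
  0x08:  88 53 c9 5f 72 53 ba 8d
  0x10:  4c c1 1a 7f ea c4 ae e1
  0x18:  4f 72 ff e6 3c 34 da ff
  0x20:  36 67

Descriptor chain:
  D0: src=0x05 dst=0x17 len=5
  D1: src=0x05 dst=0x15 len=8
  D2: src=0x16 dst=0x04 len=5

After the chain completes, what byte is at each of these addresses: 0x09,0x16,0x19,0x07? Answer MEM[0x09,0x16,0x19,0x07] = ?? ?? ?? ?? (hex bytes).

MEM[0x09,0x16,0x19,0x07] = 53 2d 53 53

  after D0: wrote 5B at 0x17 = 732dfc8853
  after D1: wrote 8B at 0x15 = 732dfc8853c95f72
  after D2: wrote 5B at 0x04 = 2dfc8853c9
query mem[0x09]=0x53, mem[0x16]=0x2d, mem[0x19]=0x53, mem[0x07]=0x53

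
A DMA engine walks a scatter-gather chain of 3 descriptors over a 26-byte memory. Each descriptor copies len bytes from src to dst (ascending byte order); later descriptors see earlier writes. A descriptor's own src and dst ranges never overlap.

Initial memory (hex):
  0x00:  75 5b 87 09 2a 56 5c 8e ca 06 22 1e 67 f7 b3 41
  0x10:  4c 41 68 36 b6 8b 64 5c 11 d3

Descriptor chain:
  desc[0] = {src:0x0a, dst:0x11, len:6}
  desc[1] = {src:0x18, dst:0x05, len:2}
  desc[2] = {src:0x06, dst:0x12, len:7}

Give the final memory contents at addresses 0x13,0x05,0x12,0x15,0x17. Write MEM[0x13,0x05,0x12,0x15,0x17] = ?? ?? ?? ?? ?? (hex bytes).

MEM[0x13,0x05,0x12,0x15,0x17] = 8e 11 d3 06 1e

D0: mem[0x11..0x16] <- [22 1e 67 f7 b3 41]
D1: mem[0x05..0x06] <- [11 d3]
D2: mem[0x12..0x18] <- [d3 8e ca 06 22 1e 67]
query mem[0x13]=0x8e, mem[0x05]=0x11, mem[0x12]=0xd3, mem[0x15]=0x06, mem[0x17]=0x1e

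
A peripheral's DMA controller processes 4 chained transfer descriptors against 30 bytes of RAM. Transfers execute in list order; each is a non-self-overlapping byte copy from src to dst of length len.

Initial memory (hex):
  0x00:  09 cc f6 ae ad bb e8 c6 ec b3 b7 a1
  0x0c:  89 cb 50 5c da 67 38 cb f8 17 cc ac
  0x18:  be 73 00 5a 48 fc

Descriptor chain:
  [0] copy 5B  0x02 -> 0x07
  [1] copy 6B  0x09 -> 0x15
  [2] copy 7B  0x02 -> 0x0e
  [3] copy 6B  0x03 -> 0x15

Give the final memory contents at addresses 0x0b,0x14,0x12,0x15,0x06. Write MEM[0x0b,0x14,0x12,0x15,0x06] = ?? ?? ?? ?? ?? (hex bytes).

D0: mem[0x07..0x0b] <- [f6 ae ad bb e8]
D1: mem[0x15..0x1a] <- [ad bb e8 89 cb 50]
D2: mem[0x0e..0x14] <- [f6 ae ad bb e8 f6 ae]
D3: mem[0x15..0x1a] <- [ae ad bb e8 f6 ae]
query mem[0x0b]=0xe8, mem[0x14]=0xae, mem[0x12]=0xe8, mem[0x15]=0xae, mem[0x06]=0xe8

MEM[0x0b,0x14,0x12,0x15,0x06] = e8 ae e8 ae e8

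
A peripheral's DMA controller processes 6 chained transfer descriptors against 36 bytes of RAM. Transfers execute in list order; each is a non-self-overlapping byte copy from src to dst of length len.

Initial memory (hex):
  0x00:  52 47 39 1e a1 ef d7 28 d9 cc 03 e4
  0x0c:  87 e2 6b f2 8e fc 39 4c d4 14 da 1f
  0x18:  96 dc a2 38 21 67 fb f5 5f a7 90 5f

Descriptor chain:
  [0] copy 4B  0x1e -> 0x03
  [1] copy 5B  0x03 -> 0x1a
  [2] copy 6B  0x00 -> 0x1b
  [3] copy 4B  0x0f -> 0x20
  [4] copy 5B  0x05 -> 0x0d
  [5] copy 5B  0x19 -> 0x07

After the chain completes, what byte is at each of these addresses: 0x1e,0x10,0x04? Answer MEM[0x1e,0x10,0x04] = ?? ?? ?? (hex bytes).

  after D0: wrote 4B at 0x03 = fbf55fa7
  after D1: wrote 5B at 0x1a = fbf55fa728
  after D2: wrote 6B at 0x1b = 524739fbf55f
  after D3: wrote 4B at 0x20 = f28efc39
  after D4: wrote 5B at 0x0d = 5fa728d9cc
  after D5: wrote 5B at 0x07 = dcfb524739
query mem[0x1e]=0xfb, mem[0x10]=0xd9, mem[0x04]=0xf5

MEM[0x1e,0x10,0x04] = fb d9 f5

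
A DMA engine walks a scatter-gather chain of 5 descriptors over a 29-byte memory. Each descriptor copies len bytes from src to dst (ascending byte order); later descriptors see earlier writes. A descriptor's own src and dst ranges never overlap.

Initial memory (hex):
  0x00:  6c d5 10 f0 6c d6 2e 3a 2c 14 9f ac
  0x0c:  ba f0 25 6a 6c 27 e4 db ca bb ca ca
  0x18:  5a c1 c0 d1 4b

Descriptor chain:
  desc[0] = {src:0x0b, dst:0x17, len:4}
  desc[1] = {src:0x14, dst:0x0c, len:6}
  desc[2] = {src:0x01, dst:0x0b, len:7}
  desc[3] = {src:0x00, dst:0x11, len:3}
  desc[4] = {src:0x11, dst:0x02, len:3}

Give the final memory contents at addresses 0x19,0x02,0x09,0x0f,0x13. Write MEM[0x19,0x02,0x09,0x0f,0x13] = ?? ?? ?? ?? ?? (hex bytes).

MEM[0x19,0x02,0x09,0x0f,0x13] = f0 6c 14 d6 10

#0 dst[0x17+4] := {0xac,0xba,0xf0,0x25}
#1 dst[0x0c+6] := {0xca,0xbb,0xca,0xac,0xba,0xf0}
#2 dst[0x0b+7] := {0xd5,0x10,0xf0,0x6c,0xd6,0x2e,0x3a}
#3 dst[0x11+3] := {0x6c,0xd5,0x10}
#4 dst[0x02+3] := {0x6c,0xd5,0x10}
query mem[0x19]=0xf0, mem[0x02]=0x6c, mem[0x09]=0x14, mem[0x0f]=0xd6, mem[0x13]=0x10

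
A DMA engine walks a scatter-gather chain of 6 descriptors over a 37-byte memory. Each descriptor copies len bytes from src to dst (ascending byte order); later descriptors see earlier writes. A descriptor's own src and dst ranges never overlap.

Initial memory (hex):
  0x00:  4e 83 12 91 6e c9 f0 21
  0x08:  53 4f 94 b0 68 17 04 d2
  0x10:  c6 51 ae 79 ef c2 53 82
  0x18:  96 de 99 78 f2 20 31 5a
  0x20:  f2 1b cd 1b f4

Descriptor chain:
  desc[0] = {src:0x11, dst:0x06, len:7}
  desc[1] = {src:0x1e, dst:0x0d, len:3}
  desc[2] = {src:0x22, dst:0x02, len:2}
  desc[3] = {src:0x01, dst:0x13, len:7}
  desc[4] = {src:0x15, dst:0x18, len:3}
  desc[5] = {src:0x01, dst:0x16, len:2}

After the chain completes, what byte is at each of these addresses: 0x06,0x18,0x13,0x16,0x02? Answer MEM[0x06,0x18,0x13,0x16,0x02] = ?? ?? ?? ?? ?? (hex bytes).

MEM[0x06,0x18,0x13,0x16,0x02] = 51 1b 83 83 cd

  after D0: wrote 7B at 0x06 = 51ae79efc25382
  after D1: wrote 3B at 0x0d = 315af2
  after D2: wrote 2B at 0x02 = cd1b
  after D3: wrote 7B at 0x13 = 83cd1b6ec951ae
  after D4: wrote 3B at 0x18 = 1b6ec9
  after D5: wrote 2B at 0x16 = 83cd
query mem[0x06]=0x51, mem[0x18]=0x1b, mem[0x13]=0x83, mem[0x16]=0x83, mem[0x02]=0xcd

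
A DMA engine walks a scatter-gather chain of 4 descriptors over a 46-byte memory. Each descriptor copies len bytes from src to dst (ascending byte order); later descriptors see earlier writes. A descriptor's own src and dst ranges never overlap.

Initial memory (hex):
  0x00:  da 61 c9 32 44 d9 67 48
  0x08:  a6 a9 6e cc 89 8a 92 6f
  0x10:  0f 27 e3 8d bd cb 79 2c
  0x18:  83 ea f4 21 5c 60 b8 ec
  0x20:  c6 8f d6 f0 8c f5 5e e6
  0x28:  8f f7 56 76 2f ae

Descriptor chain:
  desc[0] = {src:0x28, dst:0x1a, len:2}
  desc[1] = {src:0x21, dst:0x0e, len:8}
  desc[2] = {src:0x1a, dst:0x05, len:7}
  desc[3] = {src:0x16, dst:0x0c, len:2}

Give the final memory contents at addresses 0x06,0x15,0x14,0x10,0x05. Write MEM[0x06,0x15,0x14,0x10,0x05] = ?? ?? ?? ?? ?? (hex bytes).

MEM[0x06,0x15,0x14,0x10,0x05] = f7 8f e6 f0 8f

  after D0: wrote 2B at 0x1a = 8ff7
  after D1: wrote 8B at 0x0e = 8fd6f08cf55ee68f
  after D2: wrote 7B at 0x05 = 8ff75c60b8ecc6
  after D3: wrote 2B at 0x0c = 792c
query mem[0x06]=0xf7, mem[0x15]=0x8f, mem[0x14]=0xe6, mem[0x10]=0xf0, mem[0x05]=0x8f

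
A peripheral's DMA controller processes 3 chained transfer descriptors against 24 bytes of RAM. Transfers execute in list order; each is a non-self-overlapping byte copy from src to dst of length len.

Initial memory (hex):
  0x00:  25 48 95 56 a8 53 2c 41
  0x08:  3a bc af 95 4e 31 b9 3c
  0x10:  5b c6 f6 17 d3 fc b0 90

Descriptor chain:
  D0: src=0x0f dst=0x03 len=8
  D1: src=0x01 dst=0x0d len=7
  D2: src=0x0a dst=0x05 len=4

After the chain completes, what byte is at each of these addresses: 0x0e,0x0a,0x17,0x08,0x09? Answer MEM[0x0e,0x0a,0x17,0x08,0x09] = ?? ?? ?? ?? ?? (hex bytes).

MEM[0x0e,0x0a,0x17,0x08,0x09] = 95 b0 90 48 fc

#0 dst[0x03+8] := {0x3c,0x5b,0xc6,0xf6,0x17,0xd3,0xfc,0xb0}
#1 dst[0x0d+7] := {0x48,0x95,0x3c,0x5b,0xc6,0xf6,0x17}
#2 dst[0x05+4] := {0xb0,0x95,0x4e,0x48}
query mem[0x0e]=0x95, mem[0x0a]=0xb0, mem[0x17]=0x90, mem[0x08]=0x48, mem[0x09]=0xfc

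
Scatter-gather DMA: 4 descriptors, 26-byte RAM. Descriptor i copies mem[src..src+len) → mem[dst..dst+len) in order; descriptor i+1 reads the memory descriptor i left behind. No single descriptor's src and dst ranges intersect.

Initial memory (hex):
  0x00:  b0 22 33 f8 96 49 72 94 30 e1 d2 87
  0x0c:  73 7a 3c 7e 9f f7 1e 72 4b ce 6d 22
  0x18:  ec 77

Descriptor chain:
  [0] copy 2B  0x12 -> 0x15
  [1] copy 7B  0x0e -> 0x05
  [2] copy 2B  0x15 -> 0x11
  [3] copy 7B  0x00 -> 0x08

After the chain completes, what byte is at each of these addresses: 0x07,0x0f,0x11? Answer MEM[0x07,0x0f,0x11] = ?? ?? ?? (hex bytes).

#0 dst[0x15+2] := {0x1e,0x72}
#1 dst[0x05+7] := {0x3c,0x7e,0x9f,0xf7,0x1e,0x72,0x4b}
#2 dst[0x11+2] := {0x1e,0x72}
#3 dst[0x08+7] := {0xb0,0x22,0x33,0xf8,0x96,0x3c,0x7e}
query mem[0x07]=0x9f, mem[0x0f]=0x7e, mem[0x11]=0x1e

MEM[0x07,0x0f,0x11] = 9f 7e 1e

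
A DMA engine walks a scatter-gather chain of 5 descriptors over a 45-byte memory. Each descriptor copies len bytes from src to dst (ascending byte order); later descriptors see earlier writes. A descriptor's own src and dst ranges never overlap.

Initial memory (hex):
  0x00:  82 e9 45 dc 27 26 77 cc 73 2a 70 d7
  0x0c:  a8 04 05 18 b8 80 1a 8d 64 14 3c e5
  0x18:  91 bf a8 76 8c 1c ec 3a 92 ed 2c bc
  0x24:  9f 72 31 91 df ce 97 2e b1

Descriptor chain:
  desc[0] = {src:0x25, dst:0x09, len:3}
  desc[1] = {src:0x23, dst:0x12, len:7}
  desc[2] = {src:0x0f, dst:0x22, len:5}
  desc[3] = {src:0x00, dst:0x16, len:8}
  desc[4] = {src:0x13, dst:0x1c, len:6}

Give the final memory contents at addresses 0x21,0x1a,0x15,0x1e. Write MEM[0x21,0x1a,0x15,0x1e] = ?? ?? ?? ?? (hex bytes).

MEM[0x21,0x1a,0x15,0x1e] = 45 27 31 31

D0: mem[0x09..0x0b] <- [72 31 91]
D1: mem[0x12..0x18] <- [bc 9f 72 31 91 df ce]
D2: mem[0x22..0x26] <- [18 b8 80 bc 9f]
D3: mem[0x16..0x1d] <- [82 e9 45 dc 27 26 77 cc]
D4: mem[0x1c..0x21] <- [9f 72 31 82 e9 45]
query mem[0x21]=0x45, mem[0x1a]=0x27, mem[0x15]=0x31, mem[0x1e]=0x31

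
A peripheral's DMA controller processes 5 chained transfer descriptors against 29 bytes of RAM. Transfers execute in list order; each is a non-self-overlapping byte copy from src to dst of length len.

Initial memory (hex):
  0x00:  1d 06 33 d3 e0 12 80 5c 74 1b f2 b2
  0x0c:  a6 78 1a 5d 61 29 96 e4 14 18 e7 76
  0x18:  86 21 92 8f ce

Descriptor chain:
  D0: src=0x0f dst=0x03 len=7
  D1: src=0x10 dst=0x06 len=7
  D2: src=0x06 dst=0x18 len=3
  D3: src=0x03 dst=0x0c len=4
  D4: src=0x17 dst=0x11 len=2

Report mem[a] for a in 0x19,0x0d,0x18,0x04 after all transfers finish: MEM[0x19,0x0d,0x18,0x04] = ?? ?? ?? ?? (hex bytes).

D0: mem[0x03..0x09] <- [5d 61 29 96 e4 14 18]
D1: mem[0x06..0x0c] <- [61 29 96 e4 14 18 e7]
D2: mem[0x18..0x1a] <- [61 29 96]
D3: mem[0x0c..0x0f] <- [5d 61 29 61]
D4: mem[0x11..0x12] <- [76 61]
query mem[0x19]=0x29, mem[0x0d]=0x61, mem[0x18]=0x61, mem[0x04]=0x61

MEM[0x19,0x0d,0x18,0x04] = 29 61 61 61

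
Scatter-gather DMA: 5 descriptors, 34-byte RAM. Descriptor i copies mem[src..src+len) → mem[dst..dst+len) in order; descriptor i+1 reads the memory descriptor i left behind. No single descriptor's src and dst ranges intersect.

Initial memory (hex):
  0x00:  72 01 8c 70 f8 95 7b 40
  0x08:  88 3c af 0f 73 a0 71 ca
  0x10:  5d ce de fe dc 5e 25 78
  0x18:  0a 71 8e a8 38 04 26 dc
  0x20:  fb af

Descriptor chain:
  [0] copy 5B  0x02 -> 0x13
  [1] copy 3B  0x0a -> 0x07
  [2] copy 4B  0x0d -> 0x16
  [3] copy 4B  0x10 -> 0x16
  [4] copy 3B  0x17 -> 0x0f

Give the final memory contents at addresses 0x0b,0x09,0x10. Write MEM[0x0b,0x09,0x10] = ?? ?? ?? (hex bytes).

D0: mem[0x13..0x17] <- [8c 70 f8 95 7b]
D1: mem[0x07..0x09] <- [af 0f 73]
D2: mem[0x16..0x19] <- [a0 71 ca 5d]
D3: mem[0x16..0x19] <- [5d ce de 8c]
D4: mem[0x0f..0x11] <- [ce de 8c]
query mem[0x0b]=0x0f, mem[0x09]=0x73, mem[0x10]=0xde

MEM[0x0b,0x09,0x10] = 0f 73 de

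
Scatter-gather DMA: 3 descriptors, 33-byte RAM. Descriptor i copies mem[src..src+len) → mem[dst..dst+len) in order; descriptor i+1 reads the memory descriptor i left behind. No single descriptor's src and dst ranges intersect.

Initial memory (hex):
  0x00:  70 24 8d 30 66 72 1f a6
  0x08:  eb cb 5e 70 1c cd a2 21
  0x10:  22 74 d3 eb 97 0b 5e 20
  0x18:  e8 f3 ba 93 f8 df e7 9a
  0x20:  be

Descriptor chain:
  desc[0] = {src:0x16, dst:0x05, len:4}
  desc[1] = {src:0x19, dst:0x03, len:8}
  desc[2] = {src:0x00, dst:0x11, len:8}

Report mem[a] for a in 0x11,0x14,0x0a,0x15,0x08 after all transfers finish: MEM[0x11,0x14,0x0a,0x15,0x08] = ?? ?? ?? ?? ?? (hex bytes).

MEM[0x11,0x14,0x0a,0x15,0x08] = 70 f3 be ba e7

  after D0: wrote 4B at 0x05 = 5e20e8f3
  after D1: wrote 8B at 0x03 = f3ba93f8dfe79abe
  after D2: wrote 8B at 0x11 = 70248df3ba93f8df
query mem[0x11]=0x70, mem[0x14]=0xf3, mem[0x0a]=0xbe, mem[0x15]=0xba, mem[0x08]=0xe7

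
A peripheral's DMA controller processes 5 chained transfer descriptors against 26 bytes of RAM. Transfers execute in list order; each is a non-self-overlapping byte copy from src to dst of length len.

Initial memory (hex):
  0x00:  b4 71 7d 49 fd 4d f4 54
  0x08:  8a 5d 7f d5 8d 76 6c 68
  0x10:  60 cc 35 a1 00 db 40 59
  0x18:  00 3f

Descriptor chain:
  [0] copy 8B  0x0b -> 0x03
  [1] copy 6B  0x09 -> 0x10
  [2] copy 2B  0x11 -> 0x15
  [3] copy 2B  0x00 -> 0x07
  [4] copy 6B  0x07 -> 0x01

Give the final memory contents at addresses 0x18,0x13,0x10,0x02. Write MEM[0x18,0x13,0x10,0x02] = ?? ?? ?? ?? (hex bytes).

[0] 0x0b->0x03 len=8 : d5 8d 76 6c 68 60 cc 35
[1] 0x09->0x10 len=6 : cc 35 d5 8d 76 6c
[2] 0x11->0x15 len=2 : 35 d5
[3] 0x00->0x07 len=2 : b4 71
[4] 0x07->0x01 len=6 : b4 71 cc 35 d5 8d
query mem[0x18]=0x00, mem[0x13]=0x8d, mem[0x10]=0xcc, mem[0x02]=0x71

MEM[0x18,0x13,0x10,0x02] = 00 8d cc 71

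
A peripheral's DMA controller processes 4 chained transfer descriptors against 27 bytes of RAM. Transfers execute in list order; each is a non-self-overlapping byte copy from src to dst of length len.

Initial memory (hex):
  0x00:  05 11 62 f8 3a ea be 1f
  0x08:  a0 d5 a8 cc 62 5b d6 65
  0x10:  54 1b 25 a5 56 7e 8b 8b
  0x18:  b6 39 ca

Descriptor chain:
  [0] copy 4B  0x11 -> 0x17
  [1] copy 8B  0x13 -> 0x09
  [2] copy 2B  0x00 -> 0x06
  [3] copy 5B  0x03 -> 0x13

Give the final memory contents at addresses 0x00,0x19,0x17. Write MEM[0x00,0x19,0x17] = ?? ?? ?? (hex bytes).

  after D0: wrote 4B at 0x17 = 1b25a556
  after D1: wrote 8B at 0x09 = a5567e8b1b25a556
  after D2: wrote 2B at 0x06 = 0511
  after D3: wrote 5B at 0x13 = f83aea0511
query mem[0x00]=0x05, mem[0x19]=0xa5, mem[0x17]=0x11

MEM[0x00,0x19,0x17] = 05 a5 11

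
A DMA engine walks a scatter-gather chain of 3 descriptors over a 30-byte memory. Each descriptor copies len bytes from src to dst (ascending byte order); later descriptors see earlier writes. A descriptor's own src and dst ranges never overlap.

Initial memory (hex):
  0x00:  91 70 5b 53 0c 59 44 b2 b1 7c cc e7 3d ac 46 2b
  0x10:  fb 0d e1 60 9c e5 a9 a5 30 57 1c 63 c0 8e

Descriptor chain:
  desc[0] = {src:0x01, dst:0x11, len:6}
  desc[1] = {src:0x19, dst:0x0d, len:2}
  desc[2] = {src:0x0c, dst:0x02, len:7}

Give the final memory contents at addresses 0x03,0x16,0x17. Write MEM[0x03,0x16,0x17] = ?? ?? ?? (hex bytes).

[0] 0x01->0x11 len=6 : 70 5b 53 0c 59 44
[1] 0x19->0x0d len=2 : 57 1c
[2] 0x0c->0x02 len=7 : 3d 57 1c 2b fb 70 5b
query mem[0x03]=0x57, mem[0x16]=0x44, mem[0x17]=0xa5

MEM[0x03,0x16,0x17] = 57 44 a5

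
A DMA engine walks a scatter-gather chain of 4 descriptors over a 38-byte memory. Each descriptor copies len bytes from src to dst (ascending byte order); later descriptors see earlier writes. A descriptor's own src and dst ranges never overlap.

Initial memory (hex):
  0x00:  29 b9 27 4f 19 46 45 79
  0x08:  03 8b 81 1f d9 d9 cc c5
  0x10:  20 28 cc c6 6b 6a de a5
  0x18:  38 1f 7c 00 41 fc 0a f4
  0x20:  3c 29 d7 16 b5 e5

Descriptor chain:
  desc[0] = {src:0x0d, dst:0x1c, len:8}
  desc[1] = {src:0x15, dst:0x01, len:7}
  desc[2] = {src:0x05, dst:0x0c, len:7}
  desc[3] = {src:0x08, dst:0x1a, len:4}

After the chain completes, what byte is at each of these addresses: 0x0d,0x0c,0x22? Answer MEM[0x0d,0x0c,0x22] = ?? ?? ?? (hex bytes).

MEM[0x0d,0x0c,0x22] = 7c 1f c6

D0: mem[0x1c..0x23] <- [d9 cc c5 20 28 cc c6 6b]
D1: mem[0x01..0x07] <- [6a de a5 38 1f 7c 00]
D2: mem[0x0c..0x12] <- [1f 7c 00 03 8b 81 1f]
D3: mem[0x1a..0x1d] <- [03 8b 81 1f]
query mem[0x0d]=0x7c, mem[0x0c]=0x1f, mem[0x22]=0xc6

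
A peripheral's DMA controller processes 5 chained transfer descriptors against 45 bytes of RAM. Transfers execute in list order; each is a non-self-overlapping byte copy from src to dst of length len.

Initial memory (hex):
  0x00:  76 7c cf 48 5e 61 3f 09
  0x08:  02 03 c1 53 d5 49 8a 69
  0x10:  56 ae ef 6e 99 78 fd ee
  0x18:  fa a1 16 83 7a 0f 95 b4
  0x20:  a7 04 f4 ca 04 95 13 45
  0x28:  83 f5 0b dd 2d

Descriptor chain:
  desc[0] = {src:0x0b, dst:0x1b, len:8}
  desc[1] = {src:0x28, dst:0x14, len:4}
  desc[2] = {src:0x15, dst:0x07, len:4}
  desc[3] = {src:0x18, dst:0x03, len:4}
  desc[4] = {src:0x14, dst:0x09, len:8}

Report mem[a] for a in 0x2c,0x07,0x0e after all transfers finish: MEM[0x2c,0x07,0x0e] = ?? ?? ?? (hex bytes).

D0: mem[0x1b..0x22] <- [53 d5 49 8a 69 56 ae ef]
D1: mem[0x14..0x17] <- [83 f5 0b dd]
D2: mem[0x07..0x0a] <- [f5 0b dd fa]
D3: mem[0x03..0x06] <- [fa a1 16 53]
D4: mem[0x09..0x10] <- [83 f5 0b dd fa a1 16 53]
query mem[0x2c]=0x2d, mem[0x07]=0xf5, mem[0x0e]=0xa1

MEM[0x2c,0x07,0x0e] = 2d f5 a1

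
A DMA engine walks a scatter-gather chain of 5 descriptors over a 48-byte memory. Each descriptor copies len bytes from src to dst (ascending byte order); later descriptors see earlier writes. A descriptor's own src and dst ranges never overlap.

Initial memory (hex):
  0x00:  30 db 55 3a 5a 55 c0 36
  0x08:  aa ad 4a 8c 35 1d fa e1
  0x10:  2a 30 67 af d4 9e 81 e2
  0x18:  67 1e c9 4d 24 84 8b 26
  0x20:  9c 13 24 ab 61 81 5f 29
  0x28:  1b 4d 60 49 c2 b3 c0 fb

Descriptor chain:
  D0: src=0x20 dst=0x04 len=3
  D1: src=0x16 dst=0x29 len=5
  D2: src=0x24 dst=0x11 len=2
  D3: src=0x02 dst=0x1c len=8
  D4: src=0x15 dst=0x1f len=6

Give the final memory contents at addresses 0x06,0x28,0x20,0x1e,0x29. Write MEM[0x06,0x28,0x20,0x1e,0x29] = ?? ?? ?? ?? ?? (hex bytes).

MEM[0x06,0x28,0x20,0x1e,0x29] = 24 1b 81 9c 81

D0: mem[0x04..0x06] <- [9c 13 24]
D1: mem[0x29..0x2d] <- [81 e2 67 1e c9]
D2: mem[0x11..0x12] <- [61 81]
D3: mem[0x1c..0x23] <- [55 3a 9c 13 24 36 aa ad]
D4: mem[0x1f..0x24] <- [9e 81 e2 67 1e c9]
query mem[0x06]=0x24, mem[0x28]=0x1b, mem[0x20]=0x81, mem[0x1e]=0x9c, mem[0x29]=0x81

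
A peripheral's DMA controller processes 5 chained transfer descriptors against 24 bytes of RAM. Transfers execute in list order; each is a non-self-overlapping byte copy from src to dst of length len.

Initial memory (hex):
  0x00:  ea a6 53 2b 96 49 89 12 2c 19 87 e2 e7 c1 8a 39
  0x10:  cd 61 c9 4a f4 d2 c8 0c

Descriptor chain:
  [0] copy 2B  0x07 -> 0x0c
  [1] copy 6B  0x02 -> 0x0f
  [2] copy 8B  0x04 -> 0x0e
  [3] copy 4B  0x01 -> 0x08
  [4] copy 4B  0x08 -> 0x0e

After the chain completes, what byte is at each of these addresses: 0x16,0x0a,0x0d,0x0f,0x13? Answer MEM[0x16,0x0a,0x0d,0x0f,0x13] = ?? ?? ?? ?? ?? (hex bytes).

MEM[0x16,0x0a,0x0d,0x0f,0x13] = c8 2b 2c 53 19

[0] 0x07->0x0c len=2 : 12 2c
[1] 0x02->0x0f len=6 : 53 2b 96 49 89 12
[2] 0x04->0x0e len=8 : 96 49 89 12 2c 19 87 e2
[3] 0x01->0x08 len=4 : a6 53 2b 96
[4] 0x08->0x0e len=4 : a6 53 2b 96
query mem[0x16]=0xc8, mem[0x0a]=0x2b, mem[0x0d]=0x2c, mem[0x0f]=0x53, mem[0x13]=0x19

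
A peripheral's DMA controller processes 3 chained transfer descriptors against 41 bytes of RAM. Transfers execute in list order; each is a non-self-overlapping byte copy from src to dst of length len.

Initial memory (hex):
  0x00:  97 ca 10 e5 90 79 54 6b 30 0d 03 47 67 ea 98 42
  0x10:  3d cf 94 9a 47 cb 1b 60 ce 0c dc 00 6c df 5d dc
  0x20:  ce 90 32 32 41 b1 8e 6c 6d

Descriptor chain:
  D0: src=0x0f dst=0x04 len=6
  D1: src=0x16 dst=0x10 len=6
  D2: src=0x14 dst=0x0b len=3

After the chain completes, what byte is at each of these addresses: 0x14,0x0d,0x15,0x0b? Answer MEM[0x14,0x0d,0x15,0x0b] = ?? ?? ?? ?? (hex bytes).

MEM[0x14,0x0d,0x15,0x0b] = dc 1b 00 dc

D0: mem[0x04..0x09] <- [42 3d cf 94 9a 47]
D1: mem[0x10..0x15] <- [1b 60 ce 0c dc 00]
D2: mem[0x0b..0x0d] <- [dc 00 1b]
query mem[0x14]=0xdc, mem[0x0d]=0x1b, mem[0x15]=0x00, mem[0x0b]=0xdc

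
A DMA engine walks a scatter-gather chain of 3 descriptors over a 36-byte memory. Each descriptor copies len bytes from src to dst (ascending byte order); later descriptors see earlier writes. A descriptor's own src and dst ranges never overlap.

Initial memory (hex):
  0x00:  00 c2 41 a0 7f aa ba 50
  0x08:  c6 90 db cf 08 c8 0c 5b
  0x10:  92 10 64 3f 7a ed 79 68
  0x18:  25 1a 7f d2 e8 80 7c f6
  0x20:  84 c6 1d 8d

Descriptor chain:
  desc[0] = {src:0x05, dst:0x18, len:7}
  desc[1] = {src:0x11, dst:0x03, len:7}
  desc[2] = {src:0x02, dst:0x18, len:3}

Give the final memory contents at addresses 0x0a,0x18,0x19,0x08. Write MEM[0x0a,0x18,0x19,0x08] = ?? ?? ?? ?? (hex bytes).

MEM[0x0a,0x18,0x19,0x08] = db 41 10 79

#0 dst[0x18+7] := {0xaa,0xba,0x50,0xc6,0x90,0xdb,0xcf}
#1 dst[0x03+7] := {0x10,0x64,0x3f,0x7a,0xed,0x79,0x68}
#2 dst[0x18+3] := {0x41,0x10,0x64}
query mem[0x0a]=0xdb, mem[0x18]=0x41, mem[0x19]=0x10, mem[0x08]=0x79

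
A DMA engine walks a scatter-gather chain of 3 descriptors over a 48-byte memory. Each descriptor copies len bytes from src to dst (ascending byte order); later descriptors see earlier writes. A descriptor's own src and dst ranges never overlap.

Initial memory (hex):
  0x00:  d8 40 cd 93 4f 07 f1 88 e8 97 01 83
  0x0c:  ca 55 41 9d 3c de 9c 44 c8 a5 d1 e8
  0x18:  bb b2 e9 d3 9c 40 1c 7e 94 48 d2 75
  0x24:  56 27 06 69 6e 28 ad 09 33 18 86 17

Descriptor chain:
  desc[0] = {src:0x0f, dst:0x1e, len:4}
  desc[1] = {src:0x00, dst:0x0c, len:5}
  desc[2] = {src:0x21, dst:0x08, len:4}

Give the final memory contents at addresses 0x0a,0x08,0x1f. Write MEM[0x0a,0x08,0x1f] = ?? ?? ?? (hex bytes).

[0] 0x0f->0x1e len=4 : 9d 3c de 9c
[1] 0x00->0x0c len=5 : d8 40 cd 93 4f
[2] 0x21->0x08 len=4 : 9c d2 75 56
query mem[0x0a]=0x75, mem[0x08]=0x9c, mem[0x1f]=0x3c

MEM[0x0a,0x08,0x1f] = 75 9c 3c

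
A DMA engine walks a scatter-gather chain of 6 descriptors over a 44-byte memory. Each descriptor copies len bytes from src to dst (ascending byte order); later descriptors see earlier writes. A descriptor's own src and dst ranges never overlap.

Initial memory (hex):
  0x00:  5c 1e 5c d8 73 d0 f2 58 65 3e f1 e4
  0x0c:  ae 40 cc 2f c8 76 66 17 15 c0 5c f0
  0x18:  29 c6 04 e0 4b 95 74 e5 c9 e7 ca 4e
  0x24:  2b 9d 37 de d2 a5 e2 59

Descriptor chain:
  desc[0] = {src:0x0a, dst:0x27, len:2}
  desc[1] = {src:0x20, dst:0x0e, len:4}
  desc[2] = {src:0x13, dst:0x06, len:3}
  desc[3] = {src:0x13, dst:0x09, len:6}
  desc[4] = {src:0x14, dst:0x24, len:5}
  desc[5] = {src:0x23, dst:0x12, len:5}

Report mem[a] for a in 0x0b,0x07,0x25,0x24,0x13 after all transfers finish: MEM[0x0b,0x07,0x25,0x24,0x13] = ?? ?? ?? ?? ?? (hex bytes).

MEM[0x0b,0x07,0x25,0x24,0x13] = c0 15 c0 15 15

D0: mem[0x27..0x28] <- [f1 e4]
D1: mem[0x0e..0x11] <- [c9 e7 ca 4e]
D2: mem[0x06..0x08] <- [17 15 c0]
D3: mem[0x09..0x0e] <- [17 15 c0 5c f0 29]
D4: mem[0x24..0x28] <- [15 c0 5c f0 29]
D5: mem[0x12..0x16] <- [4e 15 c0 5c f0]
query mem[0x0b]=0xc0, mem[0x07]=0x15, mem[0x25]=0xc0, mem[0x24]=0x15, mem[0x13]=0x15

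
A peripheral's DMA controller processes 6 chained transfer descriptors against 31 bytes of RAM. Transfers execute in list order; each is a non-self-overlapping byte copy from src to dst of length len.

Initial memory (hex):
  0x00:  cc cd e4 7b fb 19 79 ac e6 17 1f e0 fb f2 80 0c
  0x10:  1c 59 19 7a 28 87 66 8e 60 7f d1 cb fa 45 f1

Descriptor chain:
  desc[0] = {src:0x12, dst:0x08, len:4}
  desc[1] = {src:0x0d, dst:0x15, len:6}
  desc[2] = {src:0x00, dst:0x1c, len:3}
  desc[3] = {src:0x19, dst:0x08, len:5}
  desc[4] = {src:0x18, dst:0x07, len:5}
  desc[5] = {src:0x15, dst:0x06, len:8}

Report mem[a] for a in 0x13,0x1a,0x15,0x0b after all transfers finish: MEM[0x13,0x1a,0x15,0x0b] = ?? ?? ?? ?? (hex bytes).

#0 dst[0x08+4] := {0x19,0x7a,0x28,0x87}
#1 dst[0x15+6] := {0xf2,0x80,0x0c,0x1c,0x59,0x19}
#2 dst[0x1c+3] := {0xcc,0xcd,0xe4}
#3 dst[0x08+5] := {0x59,0x19,0xcb,0xcc,0xcd}
#4 dst[0x07+5] := {0x1c,0x59,0x19,0xcb,0xcc}
#5 dst[0x06+8] := {0xf2,0x80,0x0c,0x1c,0x59,0x19,0xcb,0xcc}
query mem[0x13]=0x7a, mem[0x1a]=0x19, mem[0x15]=0xf2, mem[0x0b]=0x19

MEM[0x13,0x1a,0x15,0x0b] = 7a 19 f2 19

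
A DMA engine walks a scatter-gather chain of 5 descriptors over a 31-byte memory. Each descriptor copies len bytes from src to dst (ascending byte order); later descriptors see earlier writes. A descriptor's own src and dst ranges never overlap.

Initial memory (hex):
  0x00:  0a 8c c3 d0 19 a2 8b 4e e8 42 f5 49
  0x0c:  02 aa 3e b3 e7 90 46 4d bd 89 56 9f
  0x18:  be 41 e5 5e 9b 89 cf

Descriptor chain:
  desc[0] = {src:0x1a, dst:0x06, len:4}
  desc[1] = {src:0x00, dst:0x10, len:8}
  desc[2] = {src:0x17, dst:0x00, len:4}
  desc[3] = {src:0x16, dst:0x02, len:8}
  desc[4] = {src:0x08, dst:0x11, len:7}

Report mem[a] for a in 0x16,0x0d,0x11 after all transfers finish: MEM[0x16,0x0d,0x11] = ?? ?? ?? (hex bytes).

MEM[0x16,0x0d,0x11] = aa aa 9b

#0 dst[0x06+4] := {0xe5,0x5e,0x9b,0x89}
#1 dst[0x10+8] := {0x0a,0x8c,0xc3,0xd0,0x19,0xa2,0xe5,0x5e}
#2 dst[0x00+4] := {0x5e,0xbe,0x41,0xe5}
#3 dst[0x02+8] := {0xe5,0x5e,0xbe,0x41,0xe5,0x5e,0x9b,0x89}
#4 dst[0x11+7] := {0x9b,0x89,0xf5,0x49,0x02,0xaa,0x3e}
query mem[0x16]=0xaa, mem[0x0d]=0xaa, mem[0x11]=0x9b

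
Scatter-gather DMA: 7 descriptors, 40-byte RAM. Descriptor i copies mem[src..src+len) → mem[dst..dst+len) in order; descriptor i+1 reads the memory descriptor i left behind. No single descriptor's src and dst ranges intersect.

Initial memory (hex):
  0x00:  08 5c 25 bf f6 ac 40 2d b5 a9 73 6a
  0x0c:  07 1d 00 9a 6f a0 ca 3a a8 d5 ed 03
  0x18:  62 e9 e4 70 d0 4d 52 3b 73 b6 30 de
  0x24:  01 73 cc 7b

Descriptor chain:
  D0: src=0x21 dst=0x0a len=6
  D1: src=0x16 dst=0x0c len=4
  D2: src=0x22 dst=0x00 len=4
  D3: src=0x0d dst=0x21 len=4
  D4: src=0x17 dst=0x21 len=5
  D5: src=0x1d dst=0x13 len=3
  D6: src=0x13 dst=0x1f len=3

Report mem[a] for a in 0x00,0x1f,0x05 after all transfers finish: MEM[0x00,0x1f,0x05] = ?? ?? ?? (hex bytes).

MEM[0x00,0x1f,0x05] = 30 4d ac

  after D0: wrote 6B at 0x0a = b630de0173cc
  after D1: wrote 4B at 0x0c = ed0362e9
  after D2: wrote 4B at 0x00 = 30de0173
  after D3: wrote 4B at 0x21 = 0362e96f
  after D4: wrote 5B at 0x21 = 0362e9e470
  after D5: wrote 3B at 0x13 = 4d523b
  after D6: wrote 3B at 0x1f = 4d523b
query mem[0x00]=0x30, mem[0x1f]=0x4d, mem[0x05]=0xac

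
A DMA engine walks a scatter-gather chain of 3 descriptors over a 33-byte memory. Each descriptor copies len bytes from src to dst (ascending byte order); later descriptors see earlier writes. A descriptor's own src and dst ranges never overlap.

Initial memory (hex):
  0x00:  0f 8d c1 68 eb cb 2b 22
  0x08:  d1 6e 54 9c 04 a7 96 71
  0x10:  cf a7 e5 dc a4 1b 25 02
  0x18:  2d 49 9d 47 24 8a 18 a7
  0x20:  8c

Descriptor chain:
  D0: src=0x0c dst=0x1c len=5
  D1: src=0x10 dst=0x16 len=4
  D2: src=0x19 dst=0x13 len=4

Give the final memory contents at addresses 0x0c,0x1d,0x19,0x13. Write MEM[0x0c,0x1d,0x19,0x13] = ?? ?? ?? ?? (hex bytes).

  after D0: wrote 5B at 0x1c = 04a79671cf
  after D1: wrote 4B at 0x16 = cfa7e5dc
  after D2: wrote 4B at 0x13 = dc9d4704
query mem[0x0c]=0x04, mem[0x1d]=0xa7, mem[0x19]=0xdc, mem[0x13]=0xdc

MEM[0x0c,0x1d,0x19,0x13] = 04 a7 dc dc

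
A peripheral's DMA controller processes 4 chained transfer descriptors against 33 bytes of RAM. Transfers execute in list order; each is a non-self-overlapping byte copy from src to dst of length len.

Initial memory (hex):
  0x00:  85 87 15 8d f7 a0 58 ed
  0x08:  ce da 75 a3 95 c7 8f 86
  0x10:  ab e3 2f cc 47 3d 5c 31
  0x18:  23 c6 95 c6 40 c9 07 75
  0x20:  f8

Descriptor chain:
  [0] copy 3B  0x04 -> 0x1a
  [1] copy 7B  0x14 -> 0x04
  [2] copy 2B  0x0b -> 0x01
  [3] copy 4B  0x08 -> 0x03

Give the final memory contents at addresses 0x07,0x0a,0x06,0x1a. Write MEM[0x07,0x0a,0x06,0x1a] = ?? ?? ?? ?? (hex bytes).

MEM[0x07,0x0a,0x06,0x1a] = 31 f7 a3 f7

#0 dst[0x1a+3] := {0xf7,0xa0,0x58}
#1 dst[0x04+7] := {0x47,0x3d,0x5c,0x31,0x23,0xc6,0xf7}
#2 dst[0x01+2] := {0xa3,0x95}
#3 dst[0x03+4] := {0x23,0xc6,0xf7,0xa3}
query mem[0x07]=0x31, mem[0x0a]=0xf7, mem[0x06]=0xa3, mem[0x1a]=0xf7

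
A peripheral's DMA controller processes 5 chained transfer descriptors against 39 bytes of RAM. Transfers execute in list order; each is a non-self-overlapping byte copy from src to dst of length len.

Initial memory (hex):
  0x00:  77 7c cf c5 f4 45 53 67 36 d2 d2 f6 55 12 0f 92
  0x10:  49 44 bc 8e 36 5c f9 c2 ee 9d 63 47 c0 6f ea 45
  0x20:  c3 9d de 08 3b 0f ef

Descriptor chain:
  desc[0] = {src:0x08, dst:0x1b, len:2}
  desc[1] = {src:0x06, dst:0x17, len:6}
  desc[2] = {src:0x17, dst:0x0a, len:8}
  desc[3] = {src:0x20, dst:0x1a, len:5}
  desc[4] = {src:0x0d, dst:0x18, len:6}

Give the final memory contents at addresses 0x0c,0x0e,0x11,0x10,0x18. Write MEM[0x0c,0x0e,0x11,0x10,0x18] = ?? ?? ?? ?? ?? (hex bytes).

MEM[0x0c,0x0e,0x11,0x10,0x18] = 36 d2 ea 6f d2

[0] 0x08->0x1b len=2 : 36 d2
[1] 0x06->0x17 len=6 : 53 67 36 d2 d2 f6
[2] 0x17->0x0a len=8 : 53 67 36 d2 d2 f6 6f ea
[3] 0x20->0x1a len=5 : c3 9d de 08 3b
[4] 0x0d->0x18 len=6 : d2 d2 f6 6f ea bc
query mem[0x0c]=0x36, mem[0x0e]=0xd2, mem[0x11]=0xea, mem[0x10]=0x6f, mem[0x18]=0xd2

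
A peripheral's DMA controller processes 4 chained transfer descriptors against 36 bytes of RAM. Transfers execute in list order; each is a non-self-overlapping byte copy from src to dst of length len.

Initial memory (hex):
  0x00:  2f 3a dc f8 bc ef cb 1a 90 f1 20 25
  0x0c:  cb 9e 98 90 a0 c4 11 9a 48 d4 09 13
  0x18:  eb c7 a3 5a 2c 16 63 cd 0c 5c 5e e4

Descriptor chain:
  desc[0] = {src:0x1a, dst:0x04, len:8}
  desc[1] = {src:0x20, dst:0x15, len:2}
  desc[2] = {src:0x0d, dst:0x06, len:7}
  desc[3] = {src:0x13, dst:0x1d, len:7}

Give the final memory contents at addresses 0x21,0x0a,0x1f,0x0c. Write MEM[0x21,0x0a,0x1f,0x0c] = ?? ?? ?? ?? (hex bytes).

  after D0: wrote 8B at 0x04 = a35a2c1663cd0c5c
  after D1: wrote 2B at 0x15 = 0c5c
  after D2: wrote 7B at 0x06 = 9e9890a0c4119a
  after D3: wrote 7B at 0x1d = 9a480c5c13ebc7
query mem[0x21]=0x13, mem[0x0a]=0xc4, mem[0x1f]=0x0c, mem[0x0c]=0x9a

MEM[0x21,0x0a,0x1f,0x0c] = 13 c4 0c 9a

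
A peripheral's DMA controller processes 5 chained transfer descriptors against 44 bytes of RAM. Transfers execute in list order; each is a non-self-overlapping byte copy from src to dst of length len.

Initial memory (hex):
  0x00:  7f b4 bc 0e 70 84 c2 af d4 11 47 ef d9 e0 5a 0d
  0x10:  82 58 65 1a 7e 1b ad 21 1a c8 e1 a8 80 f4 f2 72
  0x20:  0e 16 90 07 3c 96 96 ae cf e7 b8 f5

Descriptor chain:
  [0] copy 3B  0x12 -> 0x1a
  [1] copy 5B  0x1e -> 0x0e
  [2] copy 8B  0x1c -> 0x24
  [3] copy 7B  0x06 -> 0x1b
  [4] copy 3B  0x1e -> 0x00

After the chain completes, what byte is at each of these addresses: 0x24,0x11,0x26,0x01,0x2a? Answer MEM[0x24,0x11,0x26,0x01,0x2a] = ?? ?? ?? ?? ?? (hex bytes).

D0: mem[0x1a..0x1c] <- [65 1a 7e]
D1: mem[0x0e..0x12] <- [f2 72 0e 16 90]
D2: mem[0x24..0x2b] <- [7e f4 f2 72 0e 16 90 07]
D3: mem[0x1b..0x21] <- [c2 af d4 11 47 ef d9]
D4: mem[0x00..0x02] <- [11 47 ef]
query mem[0x24]=0x7e, mem[0x11]=0x16, mem[0x26]=0xf2, mem[0x01]=0x47, mem[0x2a]=0x90

MEM[0x24,0x11,0x26,0x01,0x2a] = 7e 16 f2 47 90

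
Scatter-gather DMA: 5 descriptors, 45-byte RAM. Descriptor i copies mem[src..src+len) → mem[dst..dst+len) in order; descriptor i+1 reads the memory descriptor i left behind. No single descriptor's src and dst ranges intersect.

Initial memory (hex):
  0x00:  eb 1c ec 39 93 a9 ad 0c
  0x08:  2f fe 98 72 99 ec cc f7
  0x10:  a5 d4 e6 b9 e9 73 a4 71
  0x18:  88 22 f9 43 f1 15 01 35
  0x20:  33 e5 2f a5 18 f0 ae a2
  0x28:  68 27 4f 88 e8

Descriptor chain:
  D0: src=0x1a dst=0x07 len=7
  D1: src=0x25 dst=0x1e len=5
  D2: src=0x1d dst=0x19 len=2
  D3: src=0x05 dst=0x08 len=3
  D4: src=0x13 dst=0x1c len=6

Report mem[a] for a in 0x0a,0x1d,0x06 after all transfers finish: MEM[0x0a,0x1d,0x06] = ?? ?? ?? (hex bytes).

MEM[0x0a,0x1d,0x06] = f9 e9 ad

D0: mem[0x07..0x0d] <- [f9 43 f1 15 01 35 33]
D1: mem[0x1e..0x22] <- [f0 ae a2 68 27]
D2: mem[0x19..0x1a] <- [15 f0]
D3: mem[0x08..0x0a] <- [a9 ad f9]
D4: mem[0x1c..0x21] <- [b9 e9 73 a4 71 88]
query mem[0x0a]=0xf9, mem[0x1d]=0xe9, mem[0x06]=0xad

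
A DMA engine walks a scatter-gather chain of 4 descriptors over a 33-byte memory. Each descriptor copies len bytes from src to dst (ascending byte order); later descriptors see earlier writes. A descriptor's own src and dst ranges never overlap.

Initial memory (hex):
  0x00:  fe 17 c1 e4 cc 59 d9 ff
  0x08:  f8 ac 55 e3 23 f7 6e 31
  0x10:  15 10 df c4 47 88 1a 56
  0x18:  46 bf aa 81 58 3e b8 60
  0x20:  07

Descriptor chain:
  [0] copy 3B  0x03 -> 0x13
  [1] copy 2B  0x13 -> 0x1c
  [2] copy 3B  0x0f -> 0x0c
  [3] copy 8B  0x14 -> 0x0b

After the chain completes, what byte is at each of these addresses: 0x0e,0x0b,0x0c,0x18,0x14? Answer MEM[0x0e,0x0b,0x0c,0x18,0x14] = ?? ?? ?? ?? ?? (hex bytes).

MEM[0x0e,0x0b,0x0c,0x18,0x14] = 56 cc 59 46 cc

  after D0: wrote 3B at 0x13 = e4cc59
  after D1: wrote 2B at 0x1c = e4cc
  after D2: wrote 3B at 0x0c = 311510
  after D3: wrote 8B at 0x0b = cc591a5646bfaa81
query mem[0x0e]=0x56, mem[0x0b]=0xcc, mem[0x0c]=0x59, mem[0x18]=0x46, mem[0x14]=0xcc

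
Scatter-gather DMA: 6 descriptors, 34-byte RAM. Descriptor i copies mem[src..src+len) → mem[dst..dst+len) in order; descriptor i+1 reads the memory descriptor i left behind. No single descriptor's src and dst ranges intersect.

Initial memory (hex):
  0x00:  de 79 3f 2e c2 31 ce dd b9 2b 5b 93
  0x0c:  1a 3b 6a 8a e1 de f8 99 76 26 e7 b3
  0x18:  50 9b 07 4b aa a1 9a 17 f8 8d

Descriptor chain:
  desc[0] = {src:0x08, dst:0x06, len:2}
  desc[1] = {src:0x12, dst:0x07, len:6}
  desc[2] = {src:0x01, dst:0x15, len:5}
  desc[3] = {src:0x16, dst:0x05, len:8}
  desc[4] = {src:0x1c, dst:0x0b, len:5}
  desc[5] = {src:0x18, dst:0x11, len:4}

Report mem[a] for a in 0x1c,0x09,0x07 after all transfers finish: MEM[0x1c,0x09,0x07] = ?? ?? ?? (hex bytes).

MEM[0x1c,0x09,0x07] = aa 07 c2

  after D0: wrote 2B at 0x06 = b92b
  after D1: wrote 6B at 0x07 = f8997626e7b3
  after D2: wrote 5B at 0x15 = 793f2ec231
  after D3: wrote 8B at 0x05 = 3f2ec231074baaa1
  after D4: wrote 5B at 0x0b = aaa19a17f8
  after D5: wrote 4B at 0x11 = c231074b
query mem[0x1c]=0xaa, mem[0x09]=0x07, mem[0x07]=0xc2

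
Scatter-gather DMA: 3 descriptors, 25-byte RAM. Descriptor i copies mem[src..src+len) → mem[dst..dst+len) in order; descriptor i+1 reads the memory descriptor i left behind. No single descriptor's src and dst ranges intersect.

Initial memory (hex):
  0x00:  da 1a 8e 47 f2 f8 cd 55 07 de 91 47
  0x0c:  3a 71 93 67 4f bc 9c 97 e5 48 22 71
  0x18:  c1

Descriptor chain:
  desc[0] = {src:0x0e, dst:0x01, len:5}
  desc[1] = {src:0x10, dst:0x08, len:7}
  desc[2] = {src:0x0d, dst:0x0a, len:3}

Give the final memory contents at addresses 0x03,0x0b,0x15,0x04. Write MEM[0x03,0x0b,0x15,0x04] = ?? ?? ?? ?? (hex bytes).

MEM[0x03,0x0b,0x15,0x04] = 4f 22 48 bc

  after D0: wrote 5B at 0x01 = 93674fbc9c
  after D1: wrote 7B at 0x08 = 4fbc9c97e54822
  after D2: wrote 3B at 0x0a = 482267
query mem[0x03]=0x4f, mem[0x0b]=0x22, mem[0x15]=0x48, mem[0x04]=0xbc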